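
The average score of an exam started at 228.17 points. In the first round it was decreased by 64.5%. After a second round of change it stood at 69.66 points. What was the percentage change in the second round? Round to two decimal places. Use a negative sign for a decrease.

After the first round: 228.17 × 0.355 = 81.00035.
Second-round multiplier: 69.66 ÷ 81.00035 ≈ 0.859996.
That is a change of -14.00%.

-14.00%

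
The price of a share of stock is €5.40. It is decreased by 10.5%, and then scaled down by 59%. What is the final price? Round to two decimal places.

€1.98

Each change multiplies by a factor: 0.895 × 0.41 = 0.36695.
€5.40 × 0.36695 = €1.98153 ≈ €1.98.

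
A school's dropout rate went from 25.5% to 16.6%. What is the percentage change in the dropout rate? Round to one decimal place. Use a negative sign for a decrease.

The change is 16.6 − 25.5 = -8.9 percentage points.
Relative to the original 25.5%, that is -8.9 ÷ 25.5 ≈ -34.9%.

-34.9%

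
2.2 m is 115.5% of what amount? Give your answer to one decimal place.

1.9 m

2.2 m ÷ 1.155 ≈ 1.9 m.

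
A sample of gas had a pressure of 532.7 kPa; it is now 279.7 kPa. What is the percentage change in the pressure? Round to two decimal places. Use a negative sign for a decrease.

-47.49%

Change: 279.7 − 532.7 = -253.0.
Relative to the original: -253.0 ÷ 532.7 ≈ -47.49%.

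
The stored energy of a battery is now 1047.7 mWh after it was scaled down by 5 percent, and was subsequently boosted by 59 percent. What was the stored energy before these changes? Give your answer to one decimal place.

The overall multiplier applied was 0.95 × 1.59 = 1.5105.
So the original stored energy was 1047.7 ÷ 1.5105 ≈ 693.6 mWh.

693.6 mWh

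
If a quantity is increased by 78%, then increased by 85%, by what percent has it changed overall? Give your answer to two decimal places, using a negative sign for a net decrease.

The combined multiplier is 1.78 × 1.85 = 3.293.
That corresponds to an increase of 229.30%.

229.30%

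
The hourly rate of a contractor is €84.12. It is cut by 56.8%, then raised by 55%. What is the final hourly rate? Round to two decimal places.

Each change multiplies by a factor: 0.432 × 1.55 = 0.6696.
€84.12 × 0.6696 = €56.326752 ≈ €56.33.

€56.33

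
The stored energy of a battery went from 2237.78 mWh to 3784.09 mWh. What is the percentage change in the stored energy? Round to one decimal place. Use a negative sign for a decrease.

69.1%

Change: 3784.09 − 2237.78 = 1546.31.
Relative to the original: 1546.31 ÷ 2237.78 ≈ 69.1%.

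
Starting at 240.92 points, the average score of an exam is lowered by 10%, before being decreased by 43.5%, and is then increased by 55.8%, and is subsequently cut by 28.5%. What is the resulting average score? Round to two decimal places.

136.47 points

10% decrease: 240.92 × 0.9 = 216.828.
After the 43.5% decrease: 216.828 × 0.565 = 122.50782.
Apply the 55.8% increase: 122.50782 × 1.558 = 190.86718356.
Apply the 28.5% decrease: 190.86718356 × 0.715 = 136.4700362454 ≈ 136.47.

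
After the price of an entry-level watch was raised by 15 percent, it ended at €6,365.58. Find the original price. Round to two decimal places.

The overall multiplier applied was 1.15.
So the original price was €6,365.58 ÷ 1.15 ≈ €5,535.29.

€5,535.29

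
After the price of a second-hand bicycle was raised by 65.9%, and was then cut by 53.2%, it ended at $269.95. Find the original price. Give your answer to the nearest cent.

$347.69

The overall multiplier applied was 1.659 × 0.468 = 0.776412.
So the original price was $269.95 ÷ 0.776412 ≈ $347.69.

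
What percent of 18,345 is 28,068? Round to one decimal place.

153.0%

28,068 ÷ 18,345 ≈ 153.0%.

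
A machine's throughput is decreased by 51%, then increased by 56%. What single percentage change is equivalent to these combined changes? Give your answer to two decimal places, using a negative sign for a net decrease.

-23.56%

The combined multiplier is 0.49 × 1.56 = 0.7644.
That corresponds to a decrease of 23.56%.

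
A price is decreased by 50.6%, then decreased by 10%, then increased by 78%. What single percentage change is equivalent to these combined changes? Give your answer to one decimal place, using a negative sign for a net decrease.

-20.9%

The combined multiplier is 0.494 × 0.9 × 1.78 = 0.791388.
That corresponds to a decrease of 20.9%.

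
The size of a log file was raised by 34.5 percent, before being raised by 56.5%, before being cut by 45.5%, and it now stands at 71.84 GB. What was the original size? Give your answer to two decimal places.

Undoing the 45.5% decrease: 71.84 ÷ 0.545 ≈ 131.816514.
Undoing the 56.5% increase: 131.816514 ÷ 1.565 ≈ 84.227804.
Undoing the 34.5% increase: 84.227804 ÷ 1.345 ≈ 62.62 GB.

62.62 GB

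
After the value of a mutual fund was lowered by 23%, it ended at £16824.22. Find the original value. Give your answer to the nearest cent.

£21849.64

The overall multiplier applied was 0.77.
So the original value was £16824.22 ÷ 0.77 ≈ £21849.64.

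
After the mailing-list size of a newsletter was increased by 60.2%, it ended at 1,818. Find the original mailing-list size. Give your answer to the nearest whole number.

The overall multiplier applied was 1.602.
So the original mailing-list size was 1,818 ÷ 1.602 ≈ 1,135.

1,135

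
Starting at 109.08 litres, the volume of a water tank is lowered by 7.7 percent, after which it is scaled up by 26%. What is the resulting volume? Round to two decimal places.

Each change multiplies by a factor: 0.923 × 1.26 = 1.16298.
109.08 × 1.16298 = 126.8578584 ≈ 126.86.

126.86 litres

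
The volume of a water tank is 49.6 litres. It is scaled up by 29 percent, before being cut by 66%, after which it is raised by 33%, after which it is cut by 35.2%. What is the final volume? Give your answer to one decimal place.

18.7 litres

Each change multiplies by a factor: 1.29 × 0.34 × 1.33 × 0.648 = 0.378003024.
49.6 × 0.378003024 = 18.7489499904 ≈ 18.7.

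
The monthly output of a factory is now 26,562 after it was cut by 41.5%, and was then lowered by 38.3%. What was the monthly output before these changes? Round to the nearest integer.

The overall multiplier applied was 0.585 × 0.617 = 0.360945.
So the original monthly output was 26,562 ÷ 0.360945 ≈ 73,590.

73,590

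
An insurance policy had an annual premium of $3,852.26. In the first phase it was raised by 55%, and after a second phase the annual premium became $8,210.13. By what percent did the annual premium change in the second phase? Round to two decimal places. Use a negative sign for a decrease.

After the first phase: $3,852.26 × 1.55 = $5971.003.
Second-phase multiplier: $8,210.13 ÷ $5971.003 ≈ 1.375.
That is a change of 37.50%.

37.50%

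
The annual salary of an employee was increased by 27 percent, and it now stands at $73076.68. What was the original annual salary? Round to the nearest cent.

The overall multiplier applied was 1.27.
So the original annual salary was $73076.68 ÷ 1.27 ≈ $57540.69.

$57540.69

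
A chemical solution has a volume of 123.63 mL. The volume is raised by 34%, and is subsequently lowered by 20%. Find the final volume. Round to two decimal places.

132.53 mL

Each change multiplies by a factor: 1.34 × 0.8 = 1.072.
123.63 × 1.072 = 132.53136 ≈ 132.53.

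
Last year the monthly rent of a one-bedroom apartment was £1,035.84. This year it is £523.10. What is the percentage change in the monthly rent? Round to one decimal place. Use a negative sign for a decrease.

Change: £523.10 − £1,035.84 = -£512.74.
Relative to the original: -£512.74 ÷ £1,035.84 ≈ -49.5%.

-49.5%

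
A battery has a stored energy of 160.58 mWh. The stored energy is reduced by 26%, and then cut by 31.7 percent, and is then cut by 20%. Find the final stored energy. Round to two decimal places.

64.93 mWh

Each change multiplies by a factor: 0.74 × 0.683 × 0.8 = 0.404336.
160.58 × 0.404336 = 64.92827488 ≈ 64.93.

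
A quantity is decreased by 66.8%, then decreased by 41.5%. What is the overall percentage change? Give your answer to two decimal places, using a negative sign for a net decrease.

-80.58%

A 66.8% decrease multiplies by 0.332.
Then a 41.5% decrease: 0.332 × 0.585 = 0.19422.
Overall factor 0.19422, i.e. -80.58%.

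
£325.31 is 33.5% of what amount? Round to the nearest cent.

£325.31 ÷ 0.335 ≈ £971.07.

£971.07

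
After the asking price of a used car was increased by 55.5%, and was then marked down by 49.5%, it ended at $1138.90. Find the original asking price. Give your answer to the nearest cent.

Undoing the 49.5% decrease: $1138.90 ÷ 0.505 ≈ $2255.247525.
Undoing the 55.5% increase: $2255.247525 ÷ 1.555 ≈ $1450.32.

$1450.32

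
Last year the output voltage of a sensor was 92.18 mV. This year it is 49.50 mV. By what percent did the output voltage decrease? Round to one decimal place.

46.3%

Change: 49.50 − 92.18 = -42.68.
Relative to the original: -42.68 ÷ 92.18 ≈ -46.3%.
So the output voltage decreased by 46.3%.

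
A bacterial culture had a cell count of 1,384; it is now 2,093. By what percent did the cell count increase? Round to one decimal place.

Change: 2,093 − 1,384 = 709.
Relative to the original: 709 ÷ 1,384 ≈ 51.2%.
So the cell count increased by 51.2%.

51.2%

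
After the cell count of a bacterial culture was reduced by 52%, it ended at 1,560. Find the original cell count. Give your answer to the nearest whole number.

3,250

The overall multiplier applied was 0.48.
So the original cell count was 1,560 ÷ 0.48 = 3,250.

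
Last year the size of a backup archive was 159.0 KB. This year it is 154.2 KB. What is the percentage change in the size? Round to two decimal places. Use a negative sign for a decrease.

Change: 154.2 − 159.0 = -4.8.
Relative to the original: -4.8 ÷ 159.0 ≈ -3.02%.

-3.02%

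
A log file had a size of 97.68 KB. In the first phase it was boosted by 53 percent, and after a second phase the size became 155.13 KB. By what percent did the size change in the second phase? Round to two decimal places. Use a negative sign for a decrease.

3.80%

After the first phase: 97.68 × 1.53 = 149.4504.
Second-phase multiplier: 155.13 ÷ 149.4504 ≈ 1.038003.
That is a change of 3.80%.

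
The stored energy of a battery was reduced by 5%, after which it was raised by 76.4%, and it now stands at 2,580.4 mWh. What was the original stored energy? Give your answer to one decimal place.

1,539.8 mWh

The overall multiplier applied was 0.95 × 1.764 = 1.6758.
So the original stored energy was 2,580.4 ÷ 1.6758 ≈ 1,539.8 mWh.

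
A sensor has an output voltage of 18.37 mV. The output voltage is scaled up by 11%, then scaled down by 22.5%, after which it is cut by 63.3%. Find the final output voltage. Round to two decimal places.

5.80 mV

Apply the 11% increase: 18.37 × 1.11 = 20.3907.
22.5% decrease: 20.3907 × 0.775 = 15.8027925.
63.3% decrease: 15.8027925 × 0.367 = 5.7996248475 ≈ 5.80.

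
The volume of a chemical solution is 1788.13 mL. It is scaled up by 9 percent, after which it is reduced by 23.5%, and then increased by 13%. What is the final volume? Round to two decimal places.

Apply the 9% increase: 1788.13 × 1.09 = 1949.0617.
Apply the 23.5% decrease: 1949.0617 × 0.765 = 1491.0322005.
Apply the 13% increase: 1491.0322005 × 1.13 = 1684.866386565 ≈ 1684.87.

1684.87 mL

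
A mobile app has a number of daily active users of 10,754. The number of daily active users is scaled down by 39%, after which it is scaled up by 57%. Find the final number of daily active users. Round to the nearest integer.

10,299

Each change multiplies by a factor: 0.61 × 1.57 = 0.9577.
10,754 × 0.9577 = 10299.1058 ≈ 10,299.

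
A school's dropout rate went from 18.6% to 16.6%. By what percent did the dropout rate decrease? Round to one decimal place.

The change is 16.6 − 18.6 = -2.0 percentage points.
Relative to the original 18.6%, that is -2.0 ÷ 18.6 ≈ -10.8%.
So the dropout rate fell by 10.8%.

10.8%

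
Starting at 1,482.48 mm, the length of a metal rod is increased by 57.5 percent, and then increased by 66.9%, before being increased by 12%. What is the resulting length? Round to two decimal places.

After the 57.5% increase: 1,482.48 × 1.575 = 2334.906.
66.9% increase: 2334.906 × 1.669 = 3896.958114.
After the 12% increase: 3896.958114 × 1.12 = 4364.59308768 ≈ 4,364.59.

4,364.59 mm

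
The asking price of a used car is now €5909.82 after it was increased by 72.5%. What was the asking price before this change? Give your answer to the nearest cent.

The overall multiplier applied was 1.725.
So the original asking price was €5909.82 ÷ 1.725 ≈ €3425.98.

€3425.98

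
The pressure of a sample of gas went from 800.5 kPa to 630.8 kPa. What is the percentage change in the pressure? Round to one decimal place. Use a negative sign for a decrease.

Change: 630.8 − 800.5 = -169.7.
Relative to the original: -169.7 ÷ 800.5 ≈ -21.2%.

-21.2%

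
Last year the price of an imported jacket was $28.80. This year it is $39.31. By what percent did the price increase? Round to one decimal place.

Change: $39.31 − $28.80 = $10.51.
Relative to the original: $10.51 ÷ $28.80 ≈ 36.5%.
So the price increased by 36.5%.

36.5%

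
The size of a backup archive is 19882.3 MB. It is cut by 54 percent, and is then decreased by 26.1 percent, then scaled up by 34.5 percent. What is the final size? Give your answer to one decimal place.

Each change multiplies by a factor: 0.46 × 0.739 × 1.345 = 0.4572193.
19882.3 × 0.4572193 = 9090.57128839 ≈ 9090.6.

9090.6 MB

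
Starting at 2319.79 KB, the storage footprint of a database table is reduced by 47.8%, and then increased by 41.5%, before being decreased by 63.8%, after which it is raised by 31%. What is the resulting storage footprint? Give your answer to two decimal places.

After the 47.8% decrease: 2319.79 × 0.522 = 1210.93038.
After the 41.5% increase: 1210.93038 × 1.415 = 1713.4664877.
After the 63.8% decrease: 1713.4664877 × 0.362 = 620.2748685474.
After the 31% increase: 620.2748685474 × 1.31 = 812.560077797094 ≈ 812.56.

812.56 KB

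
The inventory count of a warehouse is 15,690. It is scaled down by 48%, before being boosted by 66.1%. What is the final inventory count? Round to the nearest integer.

13,552

Each change multiplies by a factor: 0.52 × 1.661 = 0.86372.
15,690 × 0.86372 = 13551.7668 ≈ 13,552.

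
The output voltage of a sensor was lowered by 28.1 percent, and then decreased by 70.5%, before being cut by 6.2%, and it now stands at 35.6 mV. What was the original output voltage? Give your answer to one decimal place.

Undoing the 6.2% decrease: 35.6 ÷ 0.938 ≈ 37.953092.
Undoing the 70.5% decrease: 37.953092 ÷ 0.295 ≈ 128.654549.
Undoing the 28.1% decrease: 128.654549 ÷ 0.719 ≈ 178.9 mV.

178.9 mV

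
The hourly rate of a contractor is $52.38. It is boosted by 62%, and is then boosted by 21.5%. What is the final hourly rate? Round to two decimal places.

$103.10

Each change multiplies by a factor: 1.62 × 1.215 = 1.9683.
$52.38 × 1.9683 = $103.099554 ≈ $103.10.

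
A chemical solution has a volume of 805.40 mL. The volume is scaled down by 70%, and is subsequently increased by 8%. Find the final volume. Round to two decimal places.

260.95 mL

Each change multiplies by a factor: 0.3 × 1.08 = 0.324.
805.40 × 0.324 = 260.9496 ≈ 260.95.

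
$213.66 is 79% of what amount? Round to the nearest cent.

$270.46

$213.66 ÷ 0.79 ≈ $270.46.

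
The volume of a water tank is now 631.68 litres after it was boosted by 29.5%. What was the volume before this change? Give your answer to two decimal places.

The overall multiplier applied was 1.295.
So the original volume was 631.68 ÷ 1.295 ≈ 487.78 litres.

487.78 litres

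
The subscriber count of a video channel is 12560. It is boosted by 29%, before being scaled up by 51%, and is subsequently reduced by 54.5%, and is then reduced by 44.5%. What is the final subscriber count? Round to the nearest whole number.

6178

Apply the 29% increase: 12560 × 1.29 = 16202.4.
After the 51% increase: 16202.4 × 1.51 = 24465.624.
54.5% decrease: 24465.624 × 0.455 = 11131.85892.
44.5% decrease: 11131.85892 × 0.555 = 6178.1817006 ≈ 6178.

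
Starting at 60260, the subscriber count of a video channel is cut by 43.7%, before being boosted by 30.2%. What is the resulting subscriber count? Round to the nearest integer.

Each change multiplies by a factor: 0.563 × 1.302 = 0.733026.
60260 × 0.733026 = 44172.14676 ≈ 44172.

44172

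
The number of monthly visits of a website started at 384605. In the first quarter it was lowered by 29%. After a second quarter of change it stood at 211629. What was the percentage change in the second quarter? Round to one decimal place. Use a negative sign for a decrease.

-22.5%

After the first quarter: 384605 × 0.71 = 273069.55.
Second-quarter multiplier: 211629 ÷ 273069.55 ≈ 0.775.
That is a change of -22.5%.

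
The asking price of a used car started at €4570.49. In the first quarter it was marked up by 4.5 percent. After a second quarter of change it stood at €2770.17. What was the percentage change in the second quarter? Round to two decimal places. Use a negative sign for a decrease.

After the first quarter: €4570.49 × 1.045 = €4776.16205.
Second-quarter multiplier: €2770.17 ÷ €4776.16205 ≈ 0.579999.
That is a change of -42.00%.

-42.00%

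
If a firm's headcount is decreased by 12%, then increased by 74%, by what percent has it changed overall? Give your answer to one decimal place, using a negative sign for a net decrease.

A 12% decrease multiplies by 0.88.
Then a 74% increase: 0.88 × 1.74 = 1.5312.
Overall factor 1.5312, i.e. 53.1%.

53.1%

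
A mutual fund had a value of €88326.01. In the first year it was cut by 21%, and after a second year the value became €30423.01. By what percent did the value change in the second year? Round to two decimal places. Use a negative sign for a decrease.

After the first year: €88326.01 × 0.79 = €69777.5479.
Second-year multiplier: €30423.01 ÷ €69777.5479 ≈ 0.436.
That is a change of -56.40%.

-56.40%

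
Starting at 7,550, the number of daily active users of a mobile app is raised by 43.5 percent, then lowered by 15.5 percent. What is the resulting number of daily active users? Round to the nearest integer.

9,155

Each change multiplies by a factor: 1.435 × 0.845 = 1.212575.
7,550 × 1.212575 = 9154.94125 ≈ 9,155.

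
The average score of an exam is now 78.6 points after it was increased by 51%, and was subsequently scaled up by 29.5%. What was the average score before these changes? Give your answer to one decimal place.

40.2 points

The overall multiplier applied was 1.51 × 1.295 = 1.95545.
So the original average score was 78.6 ÷ 1.95545 ≈ 40.2 points.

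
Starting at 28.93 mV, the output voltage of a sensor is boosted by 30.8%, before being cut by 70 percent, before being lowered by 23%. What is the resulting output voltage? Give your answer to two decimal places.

After the 30.8% increase: 28.93 × 1.308 = 37.84044.
After the 70% decrease: 37.84044 × 0.3 = 11.352132.
After the 23% decrease: 11.352132 × 0.77 = 8.74114164 ≈ 8.74.

8.74 mV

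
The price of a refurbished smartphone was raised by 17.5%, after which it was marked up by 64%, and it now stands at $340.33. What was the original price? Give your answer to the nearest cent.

$176.61

The overall multiplier applied was 1.175 × 1.64 = 1.927.
So the original price was $340.33 ÷ 1.927 ≈ $176.61.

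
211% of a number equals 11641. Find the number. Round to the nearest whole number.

5517

11641 ÷ 2.11 ≈ 5517.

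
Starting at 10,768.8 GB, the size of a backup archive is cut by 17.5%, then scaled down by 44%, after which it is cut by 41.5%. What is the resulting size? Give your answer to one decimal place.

2,910.5 GB

Each change multiplies by a factor: 0.825 × 0.56 × 0.585 = 0.27027.
10,768.8 × 0.27027 = 2910.483576 ≈ 2,910.5.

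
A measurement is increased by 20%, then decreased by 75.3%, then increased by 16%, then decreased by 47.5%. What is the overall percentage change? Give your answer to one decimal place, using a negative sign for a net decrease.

-81.9%

A 20% increase multiplies by 1.2.
Then a 75.3% decrease: 1.2 × 0.247 = 0.2964.
Then a 16% increase: 0.2964 × 1.16 = 0.343824.
Then a 47.5% decrease: 0.343824 × 0.525 = 0.1805076.
Overall factor 0.1805076, i.e. -81.9%.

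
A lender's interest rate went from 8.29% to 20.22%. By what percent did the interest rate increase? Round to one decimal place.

The change is 20.22 − 8.29 = 11.93 percentage points.
Relative to the original 8.29%, that is 11.93 ÷ 8.29 ≈ 143.9%.
So the interest rate rose by 143.9%.

143.9%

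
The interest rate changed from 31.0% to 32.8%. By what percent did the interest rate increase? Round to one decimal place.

5.8%

The change is 32.8 − 31.0 = 1.8 percentage points.
Relative to the original 31.0%, that is 1.8 ÷ 31.0 ≈ 5.8%.
So the interest rate rose by 5.8%.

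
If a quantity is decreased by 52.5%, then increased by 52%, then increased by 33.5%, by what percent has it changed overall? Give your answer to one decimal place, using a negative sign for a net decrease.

-3.6%

The combined multiplier is 0.475 × 1.52 × 1.335 = 0.96387.
That corresponds to a decrease of 3.6%.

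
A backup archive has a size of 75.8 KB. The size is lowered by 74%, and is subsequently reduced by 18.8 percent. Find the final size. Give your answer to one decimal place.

After the 74% decrease: 75.8 × 0.26 = 19.708.
18.8% decrease: 19.708 × 0.812 = 16.002896 ≈ 16.0.

16.0 KB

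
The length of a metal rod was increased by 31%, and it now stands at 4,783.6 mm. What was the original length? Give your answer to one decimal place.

The overall multiplier applied was 1.31.
So the original length was 4,783.6 ÷ 1.31 ≈ 3,651.6 mm.

3,651.6 mm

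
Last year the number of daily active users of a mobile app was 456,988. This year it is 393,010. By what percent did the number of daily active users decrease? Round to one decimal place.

Change: 393,010 − 456,988 = -63,978.
Relative to the original: -63,978 ÷ 456,988 ≈ -14.0%.
So the number of daily active users decreased by 14.0%.

14.0%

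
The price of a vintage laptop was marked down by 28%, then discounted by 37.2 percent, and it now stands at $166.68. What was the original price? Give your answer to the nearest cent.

$368.63

Undoing the 37.2% decrease: $166.68 ÷ 0.628 ≈ $265.414013.
Undoing the 28% decrease: $265.414013 ÷ 0.72 ≈ $368.63.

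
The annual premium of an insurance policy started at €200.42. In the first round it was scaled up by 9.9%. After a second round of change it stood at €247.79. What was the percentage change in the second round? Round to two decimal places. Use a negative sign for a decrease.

After the first round: €200.42 × 1.099 = €220.26158.
Second-round multiplier: €247.79 ÷ €220.26158 ≈ 1.124981.
That is a change of 12.50%.

12.50%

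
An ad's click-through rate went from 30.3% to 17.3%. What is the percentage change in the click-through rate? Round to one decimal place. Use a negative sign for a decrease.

The change is 17.3 − 30.3 = -13.0 percentage points.
Relative to the original 30.3%, that is -13.0 ÷ 30.3 ≈ -42.9%.

-42.9%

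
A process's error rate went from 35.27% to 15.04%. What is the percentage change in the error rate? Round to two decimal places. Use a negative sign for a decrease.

-57.36%

The change is 15.04 − 35.27 = -20.23 percentage points.
Relative to the original 35.27%, that is -20.23 ÷ 35.27 ≈ -57.36%.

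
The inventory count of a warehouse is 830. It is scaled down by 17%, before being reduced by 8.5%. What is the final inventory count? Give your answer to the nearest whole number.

630

Each change multiplies by a factor: 0.83 × 0.915 = 0.75945.
830 × 0.75945 = 630.3435 ≈ 630.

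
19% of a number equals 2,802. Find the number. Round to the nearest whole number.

2,802 ÷ 0.19 ≈ 14,747.

14,747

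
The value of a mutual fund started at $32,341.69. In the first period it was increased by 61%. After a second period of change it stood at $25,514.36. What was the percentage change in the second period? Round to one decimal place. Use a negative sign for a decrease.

After the first period: $32,341.69 × 1.61 = $52070.1209.
Second-period multiplier: $25,514.36 ÷ $52070.1209 ≈ 0.49.
That is a change of -51.0%.

-51.0%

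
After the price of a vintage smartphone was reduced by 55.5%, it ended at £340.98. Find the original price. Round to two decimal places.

The overall multiplier applied was 0.445.
So the original price was £340.98 ÷ 0.445 ≈ £766.25.

£766.25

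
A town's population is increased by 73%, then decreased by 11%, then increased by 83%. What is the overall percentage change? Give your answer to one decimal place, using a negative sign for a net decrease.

181.8%

The combined multiplier is 1.73 × 0.89 × 1.83 = 2.817651.
That corresponds to an increase of 181.8%.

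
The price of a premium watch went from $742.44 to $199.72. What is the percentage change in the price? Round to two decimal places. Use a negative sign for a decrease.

-73.10%

Change: $199.72 − $742.44 = -$542.72.
Relative to the original: -$542.72 ÷ $742.44 ≈ -73.10%.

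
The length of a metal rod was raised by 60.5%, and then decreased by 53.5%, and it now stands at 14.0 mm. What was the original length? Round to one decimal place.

The overall multiplier applied was 1.605 × 0.465 = 0.746325.
So the original length was 14.0 ÷ 0.746325 ≈ 18.8 mm.

18.8 mm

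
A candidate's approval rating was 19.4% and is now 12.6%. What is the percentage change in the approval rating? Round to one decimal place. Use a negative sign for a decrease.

-35.1%

The change is 12.6 − 19.4 = -6.8 percentage points.
Relative to the original 19.4%, that is -6.8 ÷ 19.4 ≈ -35.1%.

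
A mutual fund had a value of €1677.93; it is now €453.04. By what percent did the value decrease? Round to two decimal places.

Change: €453.04 − €1677.93 = -€1224.89.
Relative to the original: -€1224.89 ÷ €1677.93 ≈ -73.00%.
So the value decreased by 73.00%.

73.00%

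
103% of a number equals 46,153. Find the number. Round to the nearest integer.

44,809

46,153 ÷ 1.03 ≈ 44,809.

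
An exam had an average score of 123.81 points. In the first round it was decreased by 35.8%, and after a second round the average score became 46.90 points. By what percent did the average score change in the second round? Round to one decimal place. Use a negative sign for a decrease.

After the first round: 123.81 × 0.642 = 79.48602.
Second-round multiplier: 46.90 ÷ 79.48602 ≈ 0.59004.
That is a change of -41.0%.

-41.0%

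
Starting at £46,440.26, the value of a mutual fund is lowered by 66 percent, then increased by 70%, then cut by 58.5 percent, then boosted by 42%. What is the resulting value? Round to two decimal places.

Apply the 66% decrease: £46,440.26 × 0.34 = £15789.6884.
Apply the 70% increase: £15789.6884 × 1.7 = £26842.47028.
58.5% decrease: £26842.47028 × 0.415 = £11139.6251662.
Apply the 42% increase: £11139.6251662 × 1.42 = £15818.267736004 ≈ £15,818.27.

£15,818.27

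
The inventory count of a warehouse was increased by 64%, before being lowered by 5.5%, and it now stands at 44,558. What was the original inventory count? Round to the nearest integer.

28,751

Undoing the 5.5% decrease: 44,558 ÷ 0.945 ≈ 47151.322751.
Undoing the 64% increase: 47151.322751 ÷ 1.64 ≈ 28,751.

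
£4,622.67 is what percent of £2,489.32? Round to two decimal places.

185.70%

£4,622.67 ÷ £2,489.32 ≈ 185.70%.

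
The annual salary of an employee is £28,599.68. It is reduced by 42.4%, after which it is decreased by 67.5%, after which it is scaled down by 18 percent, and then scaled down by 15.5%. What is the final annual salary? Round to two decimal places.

Apply the 42.4% decrease: £28,599.68 × 0.576 = £16473.41568.
67.5% decrease: £16473.41568 × 0.325 = £5353.860096.
After the 18% decrease: £5353.860096 × 0.82 = £4390.16527872.
Apply the 15.5% decrease: £4390.16527872 × 0.845 = £3709.6896605184 ≈ £3,709.69.

£3,709.69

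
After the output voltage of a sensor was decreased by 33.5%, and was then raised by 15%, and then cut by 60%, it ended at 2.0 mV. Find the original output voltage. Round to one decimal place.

Undoing the 60% decrease: 2.0 ÷ 0.4 = 5.
Undoing the 15% increase: 5 ÷ 1.15 ≈ 4.347826.
Undoing the 33.5% decrease: 4.347826 ÷ 0.665 ≈ 6.5 mV.

6.5 mV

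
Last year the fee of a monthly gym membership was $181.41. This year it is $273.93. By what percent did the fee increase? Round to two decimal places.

Change: $273.93 − $181.41 = $92.52.
Relative to the original: $92.52 ÷ $181.41 ≈ 51.00%.
So the fee increased by 51.00%.

51.00%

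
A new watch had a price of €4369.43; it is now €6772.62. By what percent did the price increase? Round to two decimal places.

Change: €6772.62 − €4369.43 = €2403.19.
Relative to the original: €2403.19 ÷ €4369.43 ≈ 55.00%.
So the price increased by 55.00%.

55.00%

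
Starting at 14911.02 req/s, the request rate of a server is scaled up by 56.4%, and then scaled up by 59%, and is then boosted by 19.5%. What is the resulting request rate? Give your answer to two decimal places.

44310.75 req/s

Each change multiplies by a factor: 1.564 × 1.59 × 1.195 = 2.9716782.
14911.02 × 2.9716782 = 44310.753073764 ≈ 44310.75.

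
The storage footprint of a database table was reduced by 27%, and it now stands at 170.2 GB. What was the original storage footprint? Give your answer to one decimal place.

The overall multiplier applied was 0.73.
So the original storage footprint was 170.2 ÷ 0.73 ≈ 233.2 GB.

233.2 GB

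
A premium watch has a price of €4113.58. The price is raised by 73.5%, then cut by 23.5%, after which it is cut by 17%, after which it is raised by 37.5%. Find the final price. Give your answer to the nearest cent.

73.5% increase: €4113.58 × 1.735 = €7137.0613.
23.5% decrease: €7137.0613 × 0.765 = €5459.8518945.
17% decrease: €5459.8518945 × 0.83 = €4531.677072435.
Apply the 37.5% increase: €4531.677072435 × 1.375 = €6231.055974598125 ≈ €6231.06.

€6231.06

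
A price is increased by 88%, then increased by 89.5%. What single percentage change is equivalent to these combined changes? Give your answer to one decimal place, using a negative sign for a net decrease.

256.3%

An 88% increase multiplies by 1.88.
Then an 89.5% increase: 1.88 × 1.895 = 3.5626.
Overall factor 3.5626, i.e. 256.3%.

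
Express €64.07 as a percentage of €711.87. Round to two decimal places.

€64.07 ÷ €711.87 ≈ 9.00%.

9.00%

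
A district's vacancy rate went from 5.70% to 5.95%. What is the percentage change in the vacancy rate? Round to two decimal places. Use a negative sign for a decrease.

The change is 5.95 − 5.70 = 0.25 percentage points.
Relative to the original 5.70%, that is 0.25 ÷ 5.70 ≈ 4.39%.

4.39%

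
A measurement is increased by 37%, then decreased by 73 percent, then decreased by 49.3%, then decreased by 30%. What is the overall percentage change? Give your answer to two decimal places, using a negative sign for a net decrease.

-86.87%

A 37% increase multiplies by 1.37.
Then a 73% decrease: 1.37 × 0.27 = 0.3699.
Then a 49.3% decrease: 0.3699 × 0.507 = 0.1875393.
Then a 30% decrease: 0.1875393 × 0.7 = 0.13127751.
Overall factor 0.13127751, i.e. -86.87%.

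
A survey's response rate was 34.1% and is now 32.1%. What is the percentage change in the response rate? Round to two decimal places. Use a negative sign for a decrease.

The change is 32.1 − 34.1 = -2.0 percentage points.
Relative to the original 34.1%, that is -2.0 ÷ 34.1 ≈ -5.87%.

-5.87%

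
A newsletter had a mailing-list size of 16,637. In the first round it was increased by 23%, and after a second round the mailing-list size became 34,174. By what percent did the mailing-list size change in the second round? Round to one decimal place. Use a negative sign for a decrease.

After the first round: 16,637 × 1.23 = 20463.51.
Second-round multiplier: 34,174 ÷ 20463.51 ≈ 1.67.
That is a change of 67.0%.

67.0%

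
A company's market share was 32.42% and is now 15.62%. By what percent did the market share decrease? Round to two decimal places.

51.82%

The change is 15.62 − 32.42 = -16.80 percentage points.
Relative to the original 32.42%, that is -16.80 ÷ 32.42 ≈ -51.82%.
So the market share fell by 51.82%.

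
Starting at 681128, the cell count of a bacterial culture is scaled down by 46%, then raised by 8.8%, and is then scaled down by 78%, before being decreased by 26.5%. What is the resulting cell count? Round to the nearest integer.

64709

Each change multiplies by a factor: 0.54 × 1.088 × 0.22 × 0.735 = 0.095001984.
681128 × 0.095001984 = 64708.511357952 ≈ 64709.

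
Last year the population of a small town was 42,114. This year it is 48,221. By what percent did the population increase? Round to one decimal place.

14.5%

Change: 48,221 − 42,114 = 6,107.
Relative to the original: 6,107 ÷ 42,114 ≈ 14.5%.
So the population increased by 14.5%.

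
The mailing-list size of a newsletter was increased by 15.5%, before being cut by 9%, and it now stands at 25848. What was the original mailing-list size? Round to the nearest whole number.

24593

Undoing the 9% decrease: 25848 ÷ 0.91 ≈ 28404.395604.
Undoing the 15.5% increase: 28404.395604 ÷ 1.155 ≈ 24593.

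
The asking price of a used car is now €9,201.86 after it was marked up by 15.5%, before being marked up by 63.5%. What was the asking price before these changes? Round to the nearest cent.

€4,872.77

Undoing the 63.5% increase: €9,201.86 ÷ 1.635 ≈ €5628.04893.
Undoing the 15.5% increase: €5628.04893 ÷ 1.155 ≈ €4,872.77.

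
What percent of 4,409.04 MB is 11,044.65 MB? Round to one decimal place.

11,044.65 MB ÷ 4,409.04 MB ≈ 250.5%.

250.5%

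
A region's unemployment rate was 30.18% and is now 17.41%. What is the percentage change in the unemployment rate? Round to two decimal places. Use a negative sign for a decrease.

The change is 17.41 − 30.18 = -12.77 percentage points.
Relative to the original 30.18%, that is -12.77 ÷ 30.18 ≈ -42.31%.

-42.31%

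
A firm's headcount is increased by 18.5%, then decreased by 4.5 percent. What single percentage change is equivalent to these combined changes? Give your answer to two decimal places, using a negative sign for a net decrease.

13.17%

An 18.5% increase multiplies by 1.185.
Then a 4.5% decrease: 1.185 × 0.955 = 1.131675.
Overall factor 1.131675, i.e. 13.17%.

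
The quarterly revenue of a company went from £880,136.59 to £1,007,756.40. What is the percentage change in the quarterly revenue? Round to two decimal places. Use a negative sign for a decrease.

Change: £1,007,756.40 − £880,136.59 = £127,619.81.
Relative to the original: £127,619.81 ÷ £880,136.59 ≈ 14.50%.

14.50%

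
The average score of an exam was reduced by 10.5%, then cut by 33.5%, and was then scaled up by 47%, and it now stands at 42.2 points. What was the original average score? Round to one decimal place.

The overall multiplier applied was 0.895 × 0.665 × 1.47 = 0.87490725.
So the original average score was 42.2 ÷ 0.87490725 ≈ 48.2 points.

48.2 points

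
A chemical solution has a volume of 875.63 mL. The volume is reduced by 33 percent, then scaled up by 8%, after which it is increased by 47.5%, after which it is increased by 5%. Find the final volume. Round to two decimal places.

33% decrease: 875.63 × 0.67 = 586.6721.
Apply the 8% increase: 586.6721 × 1.08 = 633.605868.
47.5% increase: 633.605868 × 1.475 = 934.5686553.
After the 5% increase: 934.5686553 × 1.05 = 981.297088065 ≈ 981.30.

981.30 mL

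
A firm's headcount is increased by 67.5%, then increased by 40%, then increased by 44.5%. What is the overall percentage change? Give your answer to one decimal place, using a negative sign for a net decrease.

The combined multiplier is 1.675 × 1.4 × 1.445 = 3.388525.
That corresponds to an increase of 238.9%.

238.9%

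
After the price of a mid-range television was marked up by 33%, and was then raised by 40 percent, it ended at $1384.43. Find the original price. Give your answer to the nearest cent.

Undoing the 40% increase: $1384.43 ÷ 1.4 ≈ $988.878571.
Undoing the 33% increase: $988.878571 ÷ 1.33 ≈ $743.52.

$743.52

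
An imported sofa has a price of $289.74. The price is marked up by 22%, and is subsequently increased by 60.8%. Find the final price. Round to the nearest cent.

Each change multiplies by a factor: 1.22 × 1.608 = 1.96176.
$289.74 × 1.96176 = $568.4003424 ≈ $568.40.

$568.40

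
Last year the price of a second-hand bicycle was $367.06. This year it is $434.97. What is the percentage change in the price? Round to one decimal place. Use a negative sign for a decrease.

Change: $434.97 − $367.06 = $67.91.
Relative to the original: $67.91 ÷ $367.06 ≈ 18.5%.

18.5%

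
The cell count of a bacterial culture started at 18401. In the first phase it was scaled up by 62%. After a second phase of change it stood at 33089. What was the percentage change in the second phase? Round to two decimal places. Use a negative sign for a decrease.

After the first phase: 18401 × 1.62 = 29809.62.
Second-phase multiplier: 33089 ÷ 29809.62 ≈ 1.110011.
That is a change of 11.00%.

11.00%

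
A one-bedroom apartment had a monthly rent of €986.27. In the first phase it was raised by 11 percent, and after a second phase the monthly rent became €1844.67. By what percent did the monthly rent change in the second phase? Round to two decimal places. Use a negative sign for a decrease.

After the first phase: €986.27 × 1.11 = €1094.7597.
Second-phase multiplier: €1844.67 ÷ €1094.7597 ≈ 1.685.
That is a change of 68.50%.

68.50%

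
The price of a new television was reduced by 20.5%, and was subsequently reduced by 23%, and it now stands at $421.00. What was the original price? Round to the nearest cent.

Undoing the 23% decrease: $421.00 ÷ 0.77 ≈ $546.753247.
Undoing the 20.5% decrease: $546.753247 ÷ 0.795 ≈ $687.74.

$687.74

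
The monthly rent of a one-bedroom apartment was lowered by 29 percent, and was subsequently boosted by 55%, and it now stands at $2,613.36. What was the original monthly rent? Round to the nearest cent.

$2,374.70

The overall multiplier applied was 0.71 × 1.55 = 1.1005.
So the original monthly rent was $2,613.36 ÷ 1.1005 ≈ $2,374.70.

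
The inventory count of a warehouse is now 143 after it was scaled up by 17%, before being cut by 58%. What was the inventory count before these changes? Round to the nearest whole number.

291

The overall multiplier applied was 1.17 × 0.42 = 0.4914.
So the original inventory count was 143 ÷ 0.4914 ≈ 291.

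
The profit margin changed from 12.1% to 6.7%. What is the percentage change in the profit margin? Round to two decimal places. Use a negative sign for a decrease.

-44.63%

The change is 6.7 − 12.1 = -5.4 percentage points.
Relative to the original 12.1%, that is -5.4 ÷ 12.1 ≈ -44.63%.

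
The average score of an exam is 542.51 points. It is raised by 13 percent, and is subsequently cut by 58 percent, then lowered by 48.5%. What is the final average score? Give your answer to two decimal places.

132.60 points

13% increase: 542.51 × 1.13 = 613.0363.
Apply the 58% decrease: 613.0363 × 0.42 = 257.475246.
After the 48.5% decrease: 257.475246 × 0.515 = 132.59975169 ≈ 132.60.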